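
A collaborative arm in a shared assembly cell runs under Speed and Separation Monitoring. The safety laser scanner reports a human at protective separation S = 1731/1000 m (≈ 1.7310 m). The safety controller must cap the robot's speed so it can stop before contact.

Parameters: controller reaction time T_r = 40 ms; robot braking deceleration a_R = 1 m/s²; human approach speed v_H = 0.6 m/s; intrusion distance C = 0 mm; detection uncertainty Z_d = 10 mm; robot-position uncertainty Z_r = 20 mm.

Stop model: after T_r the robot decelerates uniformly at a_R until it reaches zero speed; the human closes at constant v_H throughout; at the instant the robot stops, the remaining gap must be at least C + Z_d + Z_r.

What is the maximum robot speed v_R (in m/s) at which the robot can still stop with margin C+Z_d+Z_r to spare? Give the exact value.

collect terms ⇒ (1/2)·v_R² + (16/25)·v_R + (-1677/1000) = 0
  disc = (16/25)² − 4·(1/2)·(-1677/1000) = 9409/2500 ; √disc = 97/50
  v_R = (−(16/25) + 97/50) / (2·(1/2)) = 13/10 m/s
check:
braking lasts T_s = (13/10)/1 = 1.3000 s
robot in T_r: 1.3000·0.0400 = 0.0520 m
robot covers 1.3000·1.3000 − ½·1.0000·1.3000² = 0.8450 m while stopping
human closes 0.6000·1.3400 = 0.8040 m
C+Z_d+Z_r = 0.0000+0.0100+0.0200 = 0.0300 m
sum ≈ 0.0520+0.8450+0.8040+0.0300 ≈ 1.7310 m = S ✓

v_R_max = 13/10 m/s = 1.3000 m/s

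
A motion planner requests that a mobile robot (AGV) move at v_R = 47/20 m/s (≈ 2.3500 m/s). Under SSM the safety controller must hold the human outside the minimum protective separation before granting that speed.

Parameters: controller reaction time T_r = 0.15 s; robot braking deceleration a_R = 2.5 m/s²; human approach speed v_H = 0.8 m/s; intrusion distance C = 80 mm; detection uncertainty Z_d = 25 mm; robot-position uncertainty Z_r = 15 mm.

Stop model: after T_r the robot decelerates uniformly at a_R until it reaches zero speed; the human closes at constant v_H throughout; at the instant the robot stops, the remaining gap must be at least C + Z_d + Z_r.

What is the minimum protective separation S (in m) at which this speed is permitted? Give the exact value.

S_min = 2449/1000 m = 2.4490 m

braking lasts T_s = (47/20)/(5/2) = 0.9400 s
robot in T_r: 2.3500·0.1500 = 0.3525 m
robot covers 2.3500·0.9400 − ½·2.5000·0.9400² = 1.1045 m while stopping
human over T_r+T_s: 0.8000·(0.1500+0.9400) = 0.8720 m
C+Z_d+Z_r = 0.0800+0.0250+0.0150 = 0.1200 m
S_min ≈ 0.3525+1.1045+0.8720+0.1200  ⇒  S_min = 2449/1000 m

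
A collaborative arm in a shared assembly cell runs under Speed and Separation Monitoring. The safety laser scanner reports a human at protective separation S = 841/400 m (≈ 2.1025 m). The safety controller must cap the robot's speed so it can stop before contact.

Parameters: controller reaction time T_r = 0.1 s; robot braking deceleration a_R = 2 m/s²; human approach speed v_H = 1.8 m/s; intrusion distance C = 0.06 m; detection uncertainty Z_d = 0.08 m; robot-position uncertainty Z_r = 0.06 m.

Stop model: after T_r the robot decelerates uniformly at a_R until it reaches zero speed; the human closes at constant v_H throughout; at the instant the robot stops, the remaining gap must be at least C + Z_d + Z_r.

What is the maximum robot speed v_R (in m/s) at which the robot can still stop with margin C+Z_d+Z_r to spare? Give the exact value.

collect terms ⇒ (1/4)·v_R² + (1)·v_R + (-689/400) = 0
  disc = (1)² − 4·(1/4)·(-689/400) = 1089/400 ; √disc = 33/20
  v_R = (−(1) + 33/20) / (2·(1/4)) = 13/10 m/s
check:
T_s = v_R/a_R = (13/10)/2 = 0.6500 s
reaction-phase robot travel = 1.3000·0.1000 = 0.1300 m
robot covers 1.3000·0.6500 − ½·2.0000·0.6500² = 0.4225 m while stopping
person approaches 1.8000·(0.1000+0.6500) = 1.3500 m
C+Z_d+Z_r = 0.0600+0.0800+0.0600 = 0.2000 m
sum ≈ 0.1300+0.4225+1.3500+0.2000 ≈ 2.1025 m = S ✓

v_R_max = 13/10 m/s = 1.3000 m/s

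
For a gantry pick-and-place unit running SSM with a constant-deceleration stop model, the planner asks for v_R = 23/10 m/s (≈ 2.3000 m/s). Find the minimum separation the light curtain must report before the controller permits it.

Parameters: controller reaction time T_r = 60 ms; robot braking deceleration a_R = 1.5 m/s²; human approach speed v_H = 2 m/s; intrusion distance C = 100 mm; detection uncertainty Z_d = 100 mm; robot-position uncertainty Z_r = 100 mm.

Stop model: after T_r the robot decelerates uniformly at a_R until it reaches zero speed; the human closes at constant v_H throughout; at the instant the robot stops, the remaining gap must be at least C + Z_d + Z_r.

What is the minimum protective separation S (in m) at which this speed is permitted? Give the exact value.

S_min = 1347/250 m = 5.3880 m

T_s = v_R/a_R = (23/10)/(3/2) = 1.5333 s
robot in T_r: 2.3000·0.0600 = 0.1380 m
robot covers 2.3000·1.5333 − ½·1.5000·1.5333² = 1.7633 m while stopping
human closes 2.0000·1.5933 = 3.1867 m
residual clearance needed = 0.1000+0.1000+0.1000 = 0.3000 m
S_min ≈ 0.1380+1.7633+3.1867+0.3000  ⇒  S_min = 1347/250 m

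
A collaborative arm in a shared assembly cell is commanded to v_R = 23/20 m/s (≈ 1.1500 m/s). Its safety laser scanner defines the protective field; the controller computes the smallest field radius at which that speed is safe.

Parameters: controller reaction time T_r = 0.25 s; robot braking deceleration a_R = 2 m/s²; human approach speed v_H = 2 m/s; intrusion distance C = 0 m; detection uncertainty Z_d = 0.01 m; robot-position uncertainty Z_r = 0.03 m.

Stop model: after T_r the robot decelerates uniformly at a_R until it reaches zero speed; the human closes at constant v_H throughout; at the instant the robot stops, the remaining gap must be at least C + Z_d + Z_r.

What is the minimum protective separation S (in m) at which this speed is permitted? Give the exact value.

stop time T_s = (23/20)/2 = 0.5750 s
reaction-phase robot travel = 1.1500·0.2500 = 0.2875 m
robot covers 1.1500·0.5750 − ½·2.0000·0.5750² = 0.3306 m while stopping
person approaches 2.0000·(0.2500+0.5750) = 1.6500 m
C+Z_d+Z_r = 0.0000+0.0100+0.0300 = 0.0400 m
S_min ≈ 0.2875+0.3306+1.6500+0.0400  ⇒  S_min = 3693/1600 m

S_min = 3693/1600 m = 2.3081 m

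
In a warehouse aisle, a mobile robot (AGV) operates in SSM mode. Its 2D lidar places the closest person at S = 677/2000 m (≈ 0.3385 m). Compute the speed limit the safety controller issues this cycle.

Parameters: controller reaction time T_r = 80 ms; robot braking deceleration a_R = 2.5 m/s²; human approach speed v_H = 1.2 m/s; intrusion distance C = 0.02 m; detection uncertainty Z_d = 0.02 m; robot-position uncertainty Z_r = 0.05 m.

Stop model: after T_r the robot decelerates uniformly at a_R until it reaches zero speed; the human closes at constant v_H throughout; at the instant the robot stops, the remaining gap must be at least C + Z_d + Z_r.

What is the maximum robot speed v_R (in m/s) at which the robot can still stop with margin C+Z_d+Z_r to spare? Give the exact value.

v_R_max = 1/4 m/s = 0.2500 m/s

at the boundary: (1/5)·v² + (14/25)·v + (-61/400) = 0
  disc = (14/25)² − 4·(1/5)·(-61/400) = 1089/2500 ; √disc = 33/50
  v_R = (−(14/25) + 33/50) / (2·(1/5)) = 1/4 m/s
check:
T_s = v_R/a_R = (1/4)/(5/2) = 0.1000 s
robot in T_r: 0.2500·0.0800 = 0.0200 m
braking distance = 0.2500²/(2·2.5000) = 0.0125 m
person approaches 1.2000·(0.0800+0.1000) = 0.2160 m
margins: 0.0200+0.0200+0.0500 = 0.0900 m
sum ≈ 0.0200+0.0125+0.2160+0.0900 ≈ 0.3385 m = S ✓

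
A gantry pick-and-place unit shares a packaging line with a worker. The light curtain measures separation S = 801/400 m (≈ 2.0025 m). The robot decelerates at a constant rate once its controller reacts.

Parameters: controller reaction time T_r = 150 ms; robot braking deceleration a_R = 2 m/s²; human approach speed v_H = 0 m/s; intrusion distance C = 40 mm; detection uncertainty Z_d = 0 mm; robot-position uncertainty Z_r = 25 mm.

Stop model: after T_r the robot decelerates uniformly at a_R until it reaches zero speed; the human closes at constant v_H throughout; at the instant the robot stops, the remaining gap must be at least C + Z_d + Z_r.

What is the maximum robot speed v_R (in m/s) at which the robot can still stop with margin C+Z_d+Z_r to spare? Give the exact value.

at the boundary: (1/4)·v² + (3/20)·v + (-31/16) = 0
  disc = (3/20)² − 4·(1/4)·(-31/16) = 49/25 ; √disc = 7/5
  v_R = (−(3/20) + 7/5) / (2·(1/4)) = 5/2 m/s
check:
stop time T_s = (5/2)/2 = 1.2500 s
reaction-phase robot travel = 2.5000·0.1500 = 0.3750 m
robot covers 2.5000·1.2500 − ½·2.0000·1.2500² = 1.5625 m while stopping
human over T_r+T_s: 0.0000·(0.1500+1.2500) = 0.0000 m
residual clearance needed = 0.0400+0.0000+0.0250 = 0.0650 m
sum ≈ 0.3750+1.5625+0.0000+0.0650 ≈ 2.0025 m = S ✓

v_R_max = 5/2 m/s = 2.5000 m/s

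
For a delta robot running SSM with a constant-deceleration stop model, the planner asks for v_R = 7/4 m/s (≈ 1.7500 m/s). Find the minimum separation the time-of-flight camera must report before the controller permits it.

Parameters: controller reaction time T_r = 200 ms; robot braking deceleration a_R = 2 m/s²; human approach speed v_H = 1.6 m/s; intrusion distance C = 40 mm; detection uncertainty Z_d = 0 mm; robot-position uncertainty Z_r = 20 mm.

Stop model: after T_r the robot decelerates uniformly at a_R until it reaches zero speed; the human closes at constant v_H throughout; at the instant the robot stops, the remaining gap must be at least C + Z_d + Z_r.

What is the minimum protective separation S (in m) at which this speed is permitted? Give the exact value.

braking lasts T_s = (7/4)/2 = 0.8750 s
reaction-phase robot travel = 1.7500·0.2000 = 0.3500 m
robot covers 1.7500·0.8750 − ½·2.0000·0.8750² = 0.7656 m while stopping
person approaches 1.6000·(0.2000+0.8750) = 1.7200 m
C+Z_d+Z_r = 0.0400+0.0000+0.0200 = 0.0600 m
S_min ≈ 0.3500+0.7656+1.7200+0.0600  ⇒  S_min = 4633/1600 m

S_min = 4633/1600 m = 2.8956 m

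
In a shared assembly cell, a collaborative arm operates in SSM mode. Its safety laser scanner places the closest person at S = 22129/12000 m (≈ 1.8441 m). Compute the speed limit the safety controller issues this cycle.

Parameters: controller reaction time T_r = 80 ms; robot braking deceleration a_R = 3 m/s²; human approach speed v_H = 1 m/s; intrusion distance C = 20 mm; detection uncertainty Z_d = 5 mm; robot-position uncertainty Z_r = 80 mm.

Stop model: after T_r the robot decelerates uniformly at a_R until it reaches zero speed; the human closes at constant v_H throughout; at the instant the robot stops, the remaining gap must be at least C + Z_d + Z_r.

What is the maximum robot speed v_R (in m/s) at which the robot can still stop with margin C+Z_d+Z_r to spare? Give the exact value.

v_R_max = 43/20 m/s = 2.1500 m/s

quadratic (1/6)·v² + (31/75)·v + (-19909/12000) = 0
  disc = (31/75)² − 4·(1/6)·(-19909/12000) = 12769/10000 ; √disc = 113/100
  v_R = (−(31/75) + 113/100) / (2·(1/6)) = 43/20 m/s
check:
braking lasts T_s = (43/20)/3 = 0.7167 s
robot in T_r: 2.1500·0.0800 = 0.1720 m
robot covers 2.1500·0.7167 − ½·3.0000·0.7167² = 0.7704 m while stopping
human over T_r+T_s: 1.0000·(0.0800+0.7167) = 0.7967 m
C+Z_d+Z_r = 0.0200+0.0050+0.0800 = 0.1050 m
sum ≈ 0.1720+0.7704+0.7967+0.1050 ≈ 1.8441 m = S ✓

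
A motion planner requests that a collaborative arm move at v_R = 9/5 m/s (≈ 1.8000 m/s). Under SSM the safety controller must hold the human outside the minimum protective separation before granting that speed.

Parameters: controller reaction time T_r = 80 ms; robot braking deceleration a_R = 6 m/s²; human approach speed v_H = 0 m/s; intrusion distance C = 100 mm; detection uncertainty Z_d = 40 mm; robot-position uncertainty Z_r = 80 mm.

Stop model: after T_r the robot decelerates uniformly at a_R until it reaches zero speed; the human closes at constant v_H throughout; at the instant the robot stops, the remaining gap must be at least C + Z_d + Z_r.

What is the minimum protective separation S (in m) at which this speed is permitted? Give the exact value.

stop time T_s = (9/5)/6 = 0.3000 s
robot in T_r: 1.8000·0.0800 = 0.1440 m
robot covers 1.8000·0.3000 − ½·6.0000·0.3000² = 0.2700 m while stopping
human over T_r+T_s: 0.0000·(0.0800+0.3000) = 0.0000 m
margins: 0.1000+0.0400+0.0800 = 0.2200 m
S_min ≈ 0.1440+0.2700+0.0000+0.2200  ⇒  S_min = 317/500 m

S_min = 317/500 m = 0.6340 m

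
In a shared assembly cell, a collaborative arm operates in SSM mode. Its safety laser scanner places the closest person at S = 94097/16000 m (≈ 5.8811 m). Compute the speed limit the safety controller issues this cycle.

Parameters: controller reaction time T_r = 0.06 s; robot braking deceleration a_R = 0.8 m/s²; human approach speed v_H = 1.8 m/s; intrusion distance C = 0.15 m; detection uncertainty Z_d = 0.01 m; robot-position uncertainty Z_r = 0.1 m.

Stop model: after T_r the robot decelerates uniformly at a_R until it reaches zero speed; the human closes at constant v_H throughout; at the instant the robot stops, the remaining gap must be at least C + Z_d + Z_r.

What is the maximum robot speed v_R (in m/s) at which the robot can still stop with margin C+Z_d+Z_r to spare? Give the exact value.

at the boundary: (5/8)·v² + (231/100)·v + (-88209/16000) = 0
  disc = (231/100)² − 4·(5/8)·(-88209/16000) = 3059001/160000 ; √disc = 1749/400
  v_R = (−(231/100) + 1749/400) / (2·(5/8)) = 33/20 m/s
check:
braking lasts T_s = (33/20)/(4/5) = 2.0625 s
reaction-phase robot travel = 1.6500·0.0600 = 0.0990 m
robot under decel: 1.6500²/(2·0.8000) = 1.7016 m
person approaches 1.8000·(0.0600+2.0625) = 3.8205 m
margins: 0.1500+0.0100+0.1000 = 0.2600 m
sum ≈ 0.0990+1.7016+3.8205+0.2600 ≈ 5.8811 m = S ✓

v_R_max = 33/20 m/s = 1.6500 m/s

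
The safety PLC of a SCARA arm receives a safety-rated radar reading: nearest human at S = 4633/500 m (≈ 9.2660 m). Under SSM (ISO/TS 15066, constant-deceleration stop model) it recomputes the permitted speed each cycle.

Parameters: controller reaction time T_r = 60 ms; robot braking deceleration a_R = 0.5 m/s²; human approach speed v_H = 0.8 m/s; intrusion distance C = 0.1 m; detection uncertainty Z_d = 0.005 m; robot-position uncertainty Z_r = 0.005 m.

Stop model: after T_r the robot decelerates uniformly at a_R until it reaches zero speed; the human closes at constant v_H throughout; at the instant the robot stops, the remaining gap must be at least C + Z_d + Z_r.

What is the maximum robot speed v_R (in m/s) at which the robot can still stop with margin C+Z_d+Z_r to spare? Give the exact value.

v_R_max = 23/10 m/s = 2.3000 m/s

collect terms ⇒ (1)·v_R² + (83/50)·v_R + (-2277/250) = 0
  disc = (83/50)² − 4·(1)·(-2277/250) = 97969/2500 ; √disc = 313/50
  v_R = (−(83/50) + 313/50) / (2·(1)) = 23/10 m/s
check:
stop time T_s = (23/10)/(1/2) = 4.6000 s
robot covers v_R·T_r = 2.3000·0.0600 = 0.1380 m before braking
braking distance = 2.3000²/(2·0.5000) = 5.2900 m
person approaches 0.8000·(0.0600+4.6000) = 3.7280 m
margins: 0.1000+0.0050+0.0050 = 0.1100 m
sum ≈ 0.1380+5.2900+3.7280+0.1100 ≈ 9.2660 m = S ✓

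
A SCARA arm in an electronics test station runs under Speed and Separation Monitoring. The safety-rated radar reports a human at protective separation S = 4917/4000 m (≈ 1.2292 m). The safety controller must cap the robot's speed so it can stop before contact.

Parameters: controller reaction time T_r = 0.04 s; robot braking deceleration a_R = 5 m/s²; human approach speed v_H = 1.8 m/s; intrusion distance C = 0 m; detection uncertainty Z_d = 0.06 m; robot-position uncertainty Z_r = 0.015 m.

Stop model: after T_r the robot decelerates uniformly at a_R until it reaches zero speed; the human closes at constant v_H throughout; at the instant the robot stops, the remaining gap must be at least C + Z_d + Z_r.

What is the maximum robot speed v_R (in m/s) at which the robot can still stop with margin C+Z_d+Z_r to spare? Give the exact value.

quadratic (1/10)·v² + (2/5)·v + (-4329/4000) = 0
  disc = (2/5)² − 4·(1/10)·(-4329/4000) = 5929/10000 ; √disc = 77/100
  v_R = (−(2/5) + 77/100) / (2·(1/10)) = 37/20 m/s
check:
braking lasts T_s = (37/20)/5 = 0.3700 s
reaction-phase robot travel = 1.8500·0.0400 = 0.0740 m
braking distance = 1.8500²/(2·5.0000) = 0.3422 m
human closes 1.8000·0.4100 = 0.7380 m
residual clearance needed = 0.0000+0.0600+0.0150 = 0.0750 m
sum ≈ 0.0740+0.3422+0.7380+0.0750 ≈ 1.2292 m = S ✓

v_R_max = 37/20 m/s = 1.8500 m/s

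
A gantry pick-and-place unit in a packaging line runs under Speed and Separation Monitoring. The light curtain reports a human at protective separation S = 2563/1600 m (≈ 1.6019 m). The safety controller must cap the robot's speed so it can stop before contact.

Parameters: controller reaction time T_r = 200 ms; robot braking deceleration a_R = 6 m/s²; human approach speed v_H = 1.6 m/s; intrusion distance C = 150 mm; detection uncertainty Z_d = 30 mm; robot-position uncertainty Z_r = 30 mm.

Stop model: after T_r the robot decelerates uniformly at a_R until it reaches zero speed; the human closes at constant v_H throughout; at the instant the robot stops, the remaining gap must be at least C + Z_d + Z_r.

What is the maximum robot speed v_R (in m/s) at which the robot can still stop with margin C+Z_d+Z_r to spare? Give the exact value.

v_R_max = 7/4 m/s = 1.7500 m/s

at the boundary: (1/12)·v² + (7/15)·v + (-343/320) = 0
  disc = (7/15)² − 4·(1/12)·(-343/320) = 8281/14400 ; √disc = 91/120
  v_R = (−(7/15) + 91/120) / (2·(1/12)) = 7/4 m/s
check:
T_s = v_R/a_R = (7/4)/6 = 0.2917 s
robot covers v_R·T_r = 1.7500·0.2000 = 0.3500 m before braking
robot covers 1.7500·0.2917 − ½·6.0000·0.2917² = 0.2552 m while stopping
person approaches 1.6000·(0.2000+0.2917) = 0.7867 m
C+Z_d+Z_r = 0.1500+0.0300+0.0300 = 0.2100 m
sum ≈ 0.3500+0.2552+0.7867+0.2100 ≈ 1.6019 m = S ✓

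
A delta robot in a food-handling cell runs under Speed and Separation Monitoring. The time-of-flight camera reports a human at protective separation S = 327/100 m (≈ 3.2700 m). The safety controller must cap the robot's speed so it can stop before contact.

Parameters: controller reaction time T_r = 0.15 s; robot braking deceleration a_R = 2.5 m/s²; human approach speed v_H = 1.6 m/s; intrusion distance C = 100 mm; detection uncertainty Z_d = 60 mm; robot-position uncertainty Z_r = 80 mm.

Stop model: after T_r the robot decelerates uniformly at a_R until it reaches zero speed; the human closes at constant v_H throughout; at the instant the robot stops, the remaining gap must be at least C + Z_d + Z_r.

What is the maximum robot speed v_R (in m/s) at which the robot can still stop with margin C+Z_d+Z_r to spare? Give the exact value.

v_R_max = 9/4 m/s = 2.2500 m/s

at the boundary: (1/5)·v² + (79/100)·v + (-279/100) = 0
  disc = (79/100)² − 4·(1/5)·(-279/100) = 28561/10000 ; √disc = 169/100
  v_R = (−(79/100) + 169/100) / (2·(1/5)) = 9/4 m/s
check:
stop time T_s = (9/4)/(5/2) = 0.9000 s
robot covers v_R·T_r = 2.2500·0.1500 = 0.3375 m before braking
robot under decel: 2.2500²/(2·2.5000) = 1.0125 m
human closes 1.6000·1.0500 = 1.6800 m
residual clearance needed = 0.1000+0.0600+0.0800 = 0.2400 m
sum ≈ 0.3375+1.0125+1.6800+0.2400 ≈ 3.2700 m = S ✓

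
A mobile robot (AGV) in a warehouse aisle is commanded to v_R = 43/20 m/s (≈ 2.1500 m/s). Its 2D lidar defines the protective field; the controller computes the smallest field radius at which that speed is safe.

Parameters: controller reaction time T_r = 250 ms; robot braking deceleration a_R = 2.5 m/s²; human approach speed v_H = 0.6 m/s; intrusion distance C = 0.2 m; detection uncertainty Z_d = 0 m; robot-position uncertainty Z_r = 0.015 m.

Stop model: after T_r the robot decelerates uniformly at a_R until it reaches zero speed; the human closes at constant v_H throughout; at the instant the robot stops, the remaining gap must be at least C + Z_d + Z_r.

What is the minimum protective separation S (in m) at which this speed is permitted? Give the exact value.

S_min = 2343/1000 m = 2.3430 m

stop time T_s = (43/20)/(5/2) = 0.8600 s
reaction-phase robot travel = 2.1500·0.2500 = 0.5375 m
robot under decel: 2.1500²/(2·2.5000) = 0.9245 m
human over T_r+T_s: 0.6000·(0.2500+0.8600) = 0.6660 m
margins: 0.2000+0.0000+0.0150 = 0.2150 m
S_min ≈ 0.5375+0.9245+0.6660+0.2150  ⇒  S_min = 2343/1000 m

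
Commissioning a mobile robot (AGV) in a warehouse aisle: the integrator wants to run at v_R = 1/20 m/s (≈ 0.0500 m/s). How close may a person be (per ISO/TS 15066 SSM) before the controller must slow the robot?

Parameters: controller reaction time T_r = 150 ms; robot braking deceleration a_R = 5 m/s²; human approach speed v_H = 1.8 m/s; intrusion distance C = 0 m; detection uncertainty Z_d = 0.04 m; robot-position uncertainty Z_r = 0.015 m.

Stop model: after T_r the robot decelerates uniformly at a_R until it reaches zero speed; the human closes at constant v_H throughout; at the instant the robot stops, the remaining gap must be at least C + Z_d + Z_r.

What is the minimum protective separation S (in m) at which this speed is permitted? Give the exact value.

S_min = 1403/4000 m = 0.3508 m

braking lasts T_s = (1/20)/5 = 0.0100 s
robot covers v_R·T_r = 0.0500·0.1500 = 0.0075 m before braking
braking distance = 0.0500²/(2·5.0000) = 0.0003 m
human closes 1.8000·0.1600 = 0.2880 m
C+Z_d+Z_r = 0.0000+0.0400+0.0150 = 0.0550 m
S_min ≈ 0.0075+0.0003+0.2880+0.0550  ⇒  S_min = 1403/4000 m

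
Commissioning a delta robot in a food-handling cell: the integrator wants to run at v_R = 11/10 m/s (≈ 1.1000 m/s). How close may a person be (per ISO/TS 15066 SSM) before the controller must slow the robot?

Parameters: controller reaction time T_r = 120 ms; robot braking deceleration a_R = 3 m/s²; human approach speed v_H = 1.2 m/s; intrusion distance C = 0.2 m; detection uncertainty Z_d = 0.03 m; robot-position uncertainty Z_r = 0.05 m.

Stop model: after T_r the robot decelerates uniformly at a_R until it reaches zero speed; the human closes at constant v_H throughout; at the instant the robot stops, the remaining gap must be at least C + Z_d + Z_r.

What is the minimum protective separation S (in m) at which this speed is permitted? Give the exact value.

T_s = v_R/a_R = (11/10)/3 = 0.3667 s
robot in T_r: 1.1000·0.1200 = 0.1320 m
robot under decel: 1.1000²/(2·3.0000) = 0.2017 m
person approaches 1.2000·(0.1200+0.3667) = 0.5840 m
residual clearance needed = 0.2000+0.0300+0.0500 = 0.2800 m
S_min ≈ 0.1320+0.2017+0.5840+0.2800  ⇒  S_min = 3593/3000 m

S_min = 3593/3000 m = 1.1977 m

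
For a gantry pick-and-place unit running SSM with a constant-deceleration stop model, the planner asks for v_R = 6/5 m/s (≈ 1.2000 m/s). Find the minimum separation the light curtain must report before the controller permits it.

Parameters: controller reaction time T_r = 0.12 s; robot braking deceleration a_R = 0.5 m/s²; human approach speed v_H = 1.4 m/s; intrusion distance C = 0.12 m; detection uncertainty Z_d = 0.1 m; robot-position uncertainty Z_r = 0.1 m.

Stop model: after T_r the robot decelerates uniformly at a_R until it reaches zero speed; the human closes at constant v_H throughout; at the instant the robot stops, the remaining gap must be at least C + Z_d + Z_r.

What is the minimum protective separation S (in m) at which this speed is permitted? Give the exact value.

S_min = 679/125 m = 5.4320 m

T_s = v_R/a_R = (6/5)/(1/2) = 2.4000 s
reaction-phase robot travel = 1.2000·0.1200 = 0.1440 m
robot covers 1.2000·2.4000 − ½·0.5000·2.4000² = 1.4400 m while stopping
human closes 1.4000·2.5200 = 3.5280 m
residual clearance needed = 0.1200+0.1000+0.1000 = 0.3200 m
S_min ≈ 0.1440+1.4400+3.5280+0.3200  ⇒  S_min = 679/125 m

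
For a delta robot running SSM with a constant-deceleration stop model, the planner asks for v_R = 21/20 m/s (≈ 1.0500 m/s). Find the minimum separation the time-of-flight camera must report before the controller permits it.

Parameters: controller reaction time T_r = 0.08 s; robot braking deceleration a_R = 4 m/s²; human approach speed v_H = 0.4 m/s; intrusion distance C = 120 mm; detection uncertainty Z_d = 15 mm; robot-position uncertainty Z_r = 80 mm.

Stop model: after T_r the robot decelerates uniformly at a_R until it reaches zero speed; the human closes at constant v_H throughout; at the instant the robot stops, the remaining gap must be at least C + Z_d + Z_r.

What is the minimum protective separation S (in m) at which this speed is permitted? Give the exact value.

T_s = v_R/a_R = (21/20)/4 = 0.2625 s
reaction-phase robot travel = 1.0500·0.0800 = 0.0840 m
robot under decel: 1.0500²/(2·4.0000) = 0.1378 m
person approaches 0.4000·(0.0800+0.2625) = 0.1370 m
residual clearance needed = 0.1200+0.0150+0.0800 = 0.2150 m
S_min ≈ 0.0840+0.1378+0.1370+0.2150  ⇒  S_min = 9181/16000 m

S_min = 9181/16000 m = 0.5738 m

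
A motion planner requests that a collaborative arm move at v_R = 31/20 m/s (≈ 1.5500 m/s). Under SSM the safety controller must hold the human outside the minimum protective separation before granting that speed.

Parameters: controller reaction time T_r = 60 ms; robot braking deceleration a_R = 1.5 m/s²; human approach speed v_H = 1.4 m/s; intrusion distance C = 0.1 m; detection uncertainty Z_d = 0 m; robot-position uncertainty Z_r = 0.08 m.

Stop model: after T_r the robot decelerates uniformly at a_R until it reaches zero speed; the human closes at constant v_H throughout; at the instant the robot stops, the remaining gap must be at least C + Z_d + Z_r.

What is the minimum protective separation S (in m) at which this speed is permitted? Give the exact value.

S_min = 5209/2000 m = 2.6045 m

braking lasts T_s = (31/20)/(3/2) = 1.0333 s
robot in T_r: 1.5500·0.0600 = 0.0930 m
robot under decel: 1.5500²/(2·1.5000) = 0.8008 m
human over T_r+T_s: 1.4000·(0.0600+1.0333) = 1.5307 m
margins: 0.1000+0.0000+0.0800 = 0.1800 m
S_min ≈ 0.0930+0.8008+1.5307+0.1800  ⇒  S_min = 5209/2000 m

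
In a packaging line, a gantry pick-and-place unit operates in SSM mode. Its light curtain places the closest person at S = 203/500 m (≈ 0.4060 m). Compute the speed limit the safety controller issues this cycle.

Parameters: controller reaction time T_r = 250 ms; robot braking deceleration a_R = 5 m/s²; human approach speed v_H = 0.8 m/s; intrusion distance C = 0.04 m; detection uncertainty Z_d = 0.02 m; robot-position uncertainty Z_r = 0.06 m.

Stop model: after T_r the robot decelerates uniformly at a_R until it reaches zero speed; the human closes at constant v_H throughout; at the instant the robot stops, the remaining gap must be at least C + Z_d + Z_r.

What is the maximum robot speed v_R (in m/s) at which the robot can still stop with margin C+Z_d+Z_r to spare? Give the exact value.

at the boundary: (1/10)·v² + (41/100)·v + (-43/500) = 0
  disc = (41/100)² − 4·(1/10)·(-43/500) = 81/400 ; √disc = 9/20
  v_R = (−(41/100) + 9/20) / (2·(1/10)) = 1/5 m/s
check:
stop time T_s = (1/5)/5 = 0.0400 s
robot covers v_R·T_r = 0.2000·0.2500 = 0.0500 m before braking
braking distance = 0.2000²/(2·5.0000) = 0.0040 m
human closes 0.8000·0.2900 = 0.2320 m
margins: 0.0400+0.0200+0.0600 = 0.1200 m
sum ≈ 0.0500+0.0040+0.2320+0.1200 ≈ 0.4060 m = S ✓

v_R_max = 1/5 m/s = 0.2000 m/s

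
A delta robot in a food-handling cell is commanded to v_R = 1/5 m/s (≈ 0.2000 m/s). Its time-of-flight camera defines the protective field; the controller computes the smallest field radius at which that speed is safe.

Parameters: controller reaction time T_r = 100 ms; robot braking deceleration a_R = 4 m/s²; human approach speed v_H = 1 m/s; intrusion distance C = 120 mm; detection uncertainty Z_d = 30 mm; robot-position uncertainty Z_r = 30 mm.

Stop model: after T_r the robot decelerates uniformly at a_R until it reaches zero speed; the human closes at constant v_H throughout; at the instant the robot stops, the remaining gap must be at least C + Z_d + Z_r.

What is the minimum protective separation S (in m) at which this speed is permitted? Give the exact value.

S_min = 71/200 m = 0.3550 m

T_s = v_R/a_R = (1/5)/4 = 0.0500 s
reaction-phase robot travel = 0.2000·0.1000 = 0.0200 m
robot under decel: 0.2000²/(2·4.0000) = 0.0050 m
human over T_r+T_s: 1.0000·(0.1000+0.0500) = 0.1500 m
margins: 0.1200+0.0300+0.0300 = 0.1800 m
S_min ≈ 0.0200+0.0050+0.1500+0.1800  ⇒  S_min = 71/200 m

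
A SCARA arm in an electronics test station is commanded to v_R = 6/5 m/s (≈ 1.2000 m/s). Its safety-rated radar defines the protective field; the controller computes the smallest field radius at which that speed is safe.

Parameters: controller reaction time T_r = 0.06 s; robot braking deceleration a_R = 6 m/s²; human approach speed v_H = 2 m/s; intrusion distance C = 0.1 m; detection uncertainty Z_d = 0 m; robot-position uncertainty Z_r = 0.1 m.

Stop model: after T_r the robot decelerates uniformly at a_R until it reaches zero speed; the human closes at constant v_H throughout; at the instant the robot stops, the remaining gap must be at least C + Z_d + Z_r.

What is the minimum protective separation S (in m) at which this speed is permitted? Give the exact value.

braking lasts T_s = (6/5)/6 = 0.2000 s
robot in T_r: 1.2000·0.0600 = 0.0720 m
braking distance = 1.2000²/(2·6.0000) = 0.1200 m
person approaches 2.0000·(0.0600+0.2000) = 0.5200 m
margins: 0.1000+0.0000+0.1000 = 0.2000 m
S_min ≈ 0.0720+0.1200+0.5200+0.2000  ⇒  S_min = 114/125 m

S_min = 114/125 m = 0.9120 m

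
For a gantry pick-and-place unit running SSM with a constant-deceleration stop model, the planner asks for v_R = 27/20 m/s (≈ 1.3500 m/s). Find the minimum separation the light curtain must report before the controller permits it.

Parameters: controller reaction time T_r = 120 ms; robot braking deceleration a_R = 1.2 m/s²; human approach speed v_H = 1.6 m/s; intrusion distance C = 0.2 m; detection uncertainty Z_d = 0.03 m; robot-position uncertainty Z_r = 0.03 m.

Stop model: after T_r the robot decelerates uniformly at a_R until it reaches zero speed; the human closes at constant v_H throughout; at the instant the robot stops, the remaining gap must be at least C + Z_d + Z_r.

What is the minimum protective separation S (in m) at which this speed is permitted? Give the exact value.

T_s = v_R/a_R = (27/20)/(6/5) = 1.1250 s
robot covers v_R·T_r = 1.3500·0.1200 = 0.1620 m before braking
braking distance = 1.3500²/(2·1.2000) = 0.7594 m
person approaches 1.6000·(0.1200+1.1250) = 1.9920 m
margins: 0.2000+0.0300+0.0300 = 0.2600 m
S_min ≈ 0.1620+0.7594+1.9920+0.2600  ⇒  S_min = 25387/8000 m

S_min = 25387/8000 m = 3.1734 m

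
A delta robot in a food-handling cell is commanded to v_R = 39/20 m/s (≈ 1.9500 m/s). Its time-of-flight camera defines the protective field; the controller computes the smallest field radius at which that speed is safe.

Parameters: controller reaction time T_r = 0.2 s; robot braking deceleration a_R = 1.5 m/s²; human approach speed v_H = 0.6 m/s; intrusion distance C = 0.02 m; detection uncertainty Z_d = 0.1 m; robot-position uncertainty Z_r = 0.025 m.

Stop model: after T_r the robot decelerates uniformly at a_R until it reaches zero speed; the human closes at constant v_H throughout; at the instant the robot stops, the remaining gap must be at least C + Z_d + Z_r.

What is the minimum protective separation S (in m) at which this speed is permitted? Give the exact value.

T_s = v_R/a_R = (39/20)/(3/2) = 1.3000 s
robot covers v_R·T_r = 1.9500·0.2000 = 0.3900 m before braking
robot covers 1.9500·1.3000 − ½·1.5000·1.3000² = 1.2675 m while stopping
human closes 0.6000·1.5000 = 0.9000 m
margins: 0.0200+0.1000+0.0250 = 0.1450 m
S_min ≈ 0.3900+1.2675+0.9000+0.1450  ⇒  S_min = 1081/400 m

S_min = 1081/400 m = 2.7025 m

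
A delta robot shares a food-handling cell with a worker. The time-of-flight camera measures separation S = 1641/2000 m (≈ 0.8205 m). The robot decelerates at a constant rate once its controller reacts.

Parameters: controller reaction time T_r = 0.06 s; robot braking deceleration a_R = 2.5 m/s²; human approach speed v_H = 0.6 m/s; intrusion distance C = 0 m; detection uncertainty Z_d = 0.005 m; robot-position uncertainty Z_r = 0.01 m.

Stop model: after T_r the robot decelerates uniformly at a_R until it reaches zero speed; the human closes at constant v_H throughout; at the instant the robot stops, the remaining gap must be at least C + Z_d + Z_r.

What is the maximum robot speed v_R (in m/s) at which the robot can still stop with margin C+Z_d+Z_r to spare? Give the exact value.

v_R_max = 27/20 m/s = 1.3500 m/s

collect terms ⇒ (1/5)·v_R² + (3/10)·v_R + (-1539/2000) = 0
  disc = (3/10)² − 4·(1/5)·(-1539/2000) = 441/625 ; √disc = 21/25
  v_R = (−(3/10) + 21/25) / (2·(1/5)) = 27/20 m/s
check:
braking lasts T_s = (27/20)/(5/2) = 0.5400 s
robot covers v_R·T_r = 1.3500·0.0600 = 0.0810 m before braking
robot covers 1.3500·0.5400 − ½·2.5000·0.5400² = 0.3645 m while stopping
human over T_r+T_s: 0.6000·(0.0600+0.5400) = 0.3600 m
residual clearance needed = 0.0000+0.0050+0.0100 = 0.0150 m
sum ≈ 0.0810+0.3645+0.3600+0.0150 ≈ 0.8205 m = S ✓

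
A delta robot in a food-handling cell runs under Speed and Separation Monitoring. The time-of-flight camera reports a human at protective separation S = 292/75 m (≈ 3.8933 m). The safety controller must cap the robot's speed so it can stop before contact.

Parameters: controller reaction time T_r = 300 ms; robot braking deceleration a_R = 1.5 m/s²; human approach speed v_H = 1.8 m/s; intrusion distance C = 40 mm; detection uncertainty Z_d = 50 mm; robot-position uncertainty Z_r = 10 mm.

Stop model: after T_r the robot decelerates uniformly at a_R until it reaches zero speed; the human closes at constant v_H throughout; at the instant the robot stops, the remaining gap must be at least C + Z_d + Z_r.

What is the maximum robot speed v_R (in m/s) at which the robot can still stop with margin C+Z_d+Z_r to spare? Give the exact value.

v_R_max = 8/5 m/s = 1.6000 m/s

at the boundary: (1/3)·v² + (3/2)·v + (-244/75) = 0
  disc = (3/2)² − 4·(1/3)·(-244/75) = 5929/900 ; √disc = 77/30
  v_R = (−(3/2) + 77/30) / (2·(1/3)) = 8/5 m/s
check:
T_s = v_R/a_R = (8/5)/(3/2) = 1.0667 s
robot in T_r: 1.6000·0.3000 = 0.4800 m
braking distance = 1.6000²/(2·1.5000) = 0.8533 m
human closes 1.8000·1.3667 = 2.4600 m
C+Z_d+Z_r = 0.0400+0.0500+0.0100 = 0.1000 m
sum ≈ 0.4800+0.8533+2.4600+0.1000 ≈ 3.8933 m = S ✓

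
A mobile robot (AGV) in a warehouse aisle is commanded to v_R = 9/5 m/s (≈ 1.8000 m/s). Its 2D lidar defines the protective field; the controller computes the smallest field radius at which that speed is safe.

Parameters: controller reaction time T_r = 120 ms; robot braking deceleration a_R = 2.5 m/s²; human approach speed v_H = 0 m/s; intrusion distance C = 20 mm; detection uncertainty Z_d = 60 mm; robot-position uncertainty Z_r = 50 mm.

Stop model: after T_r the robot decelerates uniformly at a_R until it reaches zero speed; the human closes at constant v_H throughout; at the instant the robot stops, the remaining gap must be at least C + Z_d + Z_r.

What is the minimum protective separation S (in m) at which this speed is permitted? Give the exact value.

S_min = 497/500 m = 0.9940 m

T_s = v_R/a_R = (9/5)/(5/2) = 0.7200 s
reaction-phase robot travel = 1.8000·0.1200 = 0.2160 m
robot under decel: 1.8000²/(2·2.5000) = 0.6480 m
human closes 0.0000·0.8400 = 0.0000 m
residual clearance needed = 0.0200+0.0600+0.0500 = 0.1300 m
S_min ≈ 0.2160+0.6480+0.0000+0.1300  ⇒  S_min = 497/500 m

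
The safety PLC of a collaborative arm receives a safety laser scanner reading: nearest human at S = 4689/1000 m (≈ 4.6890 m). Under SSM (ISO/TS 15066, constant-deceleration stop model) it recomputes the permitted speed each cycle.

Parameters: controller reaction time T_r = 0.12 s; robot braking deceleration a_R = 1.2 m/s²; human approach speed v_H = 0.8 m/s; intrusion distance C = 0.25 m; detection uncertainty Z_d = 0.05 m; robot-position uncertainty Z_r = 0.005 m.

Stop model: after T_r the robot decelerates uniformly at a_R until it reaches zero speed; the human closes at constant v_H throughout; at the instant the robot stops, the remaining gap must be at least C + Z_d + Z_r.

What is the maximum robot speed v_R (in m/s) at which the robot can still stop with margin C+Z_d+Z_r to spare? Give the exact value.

quadratic (5/12)·v² + (59/75)·v + (-536/125) = 0
  disc = (59/75)² − 4·(5/12)·(-536/125) = 43681/5625 ; √disc = 209/75
  v_R = (−(59/75) + 209/75) / (2·(5/12)) = 12/5 m/s
check:
T_s = v_R/a_R = (12/5)/(6/5) = 2.0000 s
robot covers v_R·T_r = 2.4000·0.1200 = 0.2880 m before braking
robot under decel: 2.4000²/(2·1.2000) = 2.4000 m
human closes 0.8000·2.1200 = 1.6960 m
margins: 0.2500+0.0500+0.0050 = 0.3050 m
sum ≈ 0.2880+2.4000+1.6960+0.3050 ≈ 4.6890 m = S ✓

v_R_max = 12/5 m/s = 2.4000 m/s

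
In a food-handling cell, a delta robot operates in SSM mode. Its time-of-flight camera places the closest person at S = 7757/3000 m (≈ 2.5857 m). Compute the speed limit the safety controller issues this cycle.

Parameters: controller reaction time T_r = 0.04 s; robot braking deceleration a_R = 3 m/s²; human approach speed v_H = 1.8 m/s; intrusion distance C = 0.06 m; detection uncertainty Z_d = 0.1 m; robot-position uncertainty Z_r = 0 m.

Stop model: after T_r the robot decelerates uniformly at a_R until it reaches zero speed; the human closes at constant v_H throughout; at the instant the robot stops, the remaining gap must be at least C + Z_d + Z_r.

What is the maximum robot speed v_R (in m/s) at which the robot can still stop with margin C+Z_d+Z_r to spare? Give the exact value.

v_R_max = 23/10 m/s = 2.3000 m/s

at the boundary: (1/6)·v² + (16/25)·v + (-7061/3000) = 0
  disc = (16/25)² − 4·(1/6)·(-7061/3000) = 44521/22500 ; √disc = 211/150
  v_R = (−(16/25) + 211/150) / (2·(1/6)) = 23/10 m/s
check:
braking lasts T_s = (23/10)/3 = 0.7667 s
robot covers v_R·T_r = 2.3000·0.0400 = 0.0920 m before braking
robot covers 2.3000·0.7667 − ½·3.0000·0.7667² = 0.8817 m while stopping
human closes 1.8000·0.8067 = 1.4520 m
margins: 0.0600+0.1000+0.0000 = 0.1600 m
sum ≈ 0.0920+0.8817+1.4520+0.1600 ≈ 2.5857 m = S ✓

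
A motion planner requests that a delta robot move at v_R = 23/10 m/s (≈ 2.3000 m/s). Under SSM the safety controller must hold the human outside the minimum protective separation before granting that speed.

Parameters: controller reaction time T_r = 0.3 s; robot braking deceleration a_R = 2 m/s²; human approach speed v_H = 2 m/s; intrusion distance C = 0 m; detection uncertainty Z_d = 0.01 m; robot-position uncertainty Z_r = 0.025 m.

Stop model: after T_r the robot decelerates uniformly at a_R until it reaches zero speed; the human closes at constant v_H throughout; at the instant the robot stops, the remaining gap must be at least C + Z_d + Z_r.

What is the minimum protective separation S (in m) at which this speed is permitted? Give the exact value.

S_min = 1979/400 m = 4.9475 m

T_s = v_R/a_R = (23/10)/2 = 1.1500 s
reaction-phase robot travel = 2.3000·0.3000 = 0.6900 m
braking distance = 2.3000²/(2·2.0000) = 1.3225 m
person approaches 2.0000·(0.3000+1.1500) = 2.9000 m
C+Z_d+Z_r = 0.0000+0.0100+0.0250 = 0.0350 m
S_min ≈ 0.6900+1.3225+2.9000+0.0350  ⇒  S_min = 1979/400 m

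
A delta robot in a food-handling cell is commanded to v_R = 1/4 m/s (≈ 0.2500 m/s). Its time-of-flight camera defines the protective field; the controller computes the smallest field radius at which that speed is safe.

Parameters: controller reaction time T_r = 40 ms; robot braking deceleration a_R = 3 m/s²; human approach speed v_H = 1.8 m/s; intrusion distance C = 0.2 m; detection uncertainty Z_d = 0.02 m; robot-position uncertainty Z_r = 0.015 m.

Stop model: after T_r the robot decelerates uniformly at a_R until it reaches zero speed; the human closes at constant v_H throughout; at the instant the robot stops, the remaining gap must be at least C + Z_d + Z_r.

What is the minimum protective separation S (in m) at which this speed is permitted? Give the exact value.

S_min = 5729/12000 m = 0.4774 m

stop time T_s = (1/4)/3 = 0.0833 s
robot covers v_R·T_r = 0.2500·0.0400 = 0.0100 m before braking
braking distance = 0.2500²/(2·3.0000) = 0.0104 m
human over T_r+T_s: 1.8000·(0.0400+0.0833) = 0.2220 m
residual clearance needed = 0.2000+0.0200+0.0150 = 0.2350 m
S_min ≈ 0.0100+0.0104+0.2220+0.2350  ⇒  S_min = 5729/12000 m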